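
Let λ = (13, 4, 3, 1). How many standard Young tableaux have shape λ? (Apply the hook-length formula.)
# SYT of shape (13, 4, 3, 1) = 7630875

Hook-length formula: f^λ = n! / Π hook(c), product over all cells c of the Young diagram. For λ = (13, 4, 3, 1), n = 21 boxes. Hook lengths by row (left-to-right, top-to-bottom): [16, 14, 13, 11, 9, 8, 7, 6, 5, 4, 3, 2, 1]; [6, 4, 3, 1]; [4, 2, 1]; [1]. Product of hooks = 6695292764160. So f^λ = 21! / 6695292764160 = 51090942171709440000 / 6695292764160 = 7630875.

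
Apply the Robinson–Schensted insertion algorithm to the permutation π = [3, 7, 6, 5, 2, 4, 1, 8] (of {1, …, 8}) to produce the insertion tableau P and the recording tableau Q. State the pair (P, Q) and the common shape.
P = [1, 4, 8] / [2, 5] / [3] / [6] / [7];  Q = [1, 2, 8] / [3, 6] / [4] / [5] / [7];  common shape = (3, 2, 1, 1, 1)

Row-insert the values π_1, π_2, … into P one at a time, bumping the leftmost entry strictly greater than the inserted value down to the next row. The recording tableau Q records, in position (i, j), the step at which that cell was added to P.
  Insert 3 (step 1): P = [3];  Q = [1]
  Insert 7 (step 2): P = [3, 7];  Q = [1, 2]
  Insert 6 (step 3): P = [3, 6] / [7];  Q = [1, 2] / [3]
  Insert 5 (step 4): P = [3, 5] / [6] / [7];  Q = [1, 2] / [3] / [4]
  Insert 2 (step 5): P = [2, 5] / [3] / [6] / [7];  Q = [1, 2] / [3] / [4] / [5]
  Insert 4 (step 6): P = [2, 4] / [3, 5] / [6] / [7];  Q = [1, 2] / [3, 6] / [4] / [5]
  Insert 1 (step 7): P = [1, 4] / [2, 5] / [3] / [6] / [7];  Q = [1, 2] / [3, 6] / [4] / [5] / [7]
  Insert 8 (step 8): P = [1, 4, 8] / [2, 5] / [3] / [6] / [7];  Q = [1, 2, 8] / [3, 6] / [4] / [5] / [7]
Final shape: (3, 2, 1, 1, 1).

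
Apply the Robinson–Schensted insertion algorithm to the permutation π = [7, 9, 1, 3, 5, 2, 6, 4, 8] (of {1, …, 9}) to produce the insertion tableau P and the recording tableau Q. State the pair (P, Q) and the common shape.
P = [1, 2, 4, 6, 8] / [3, 5] / [7, 9];  Q = [1, 2, 5, 7, 9] / [3, 4] / [6, 8];  common shape = (5, 2, 2)

Row-insert the values π_1, π_2, … into P one at a time, bumping the leftmost entry strictly greater than the inserted value down to the next row. The recording tableau Q records, in position (i, j), the step at which that cell was added to P.
  Insert 7 (step 1): P = [7];  Q = [1]
  Insert 9 (step 2): P = [7, 9];  Q = [1, 2]
  Insert 1 (step 3): P = [1, 9] / [7];  Q = [1, 2] / [3]
  Insert 3 (step 4): P = [1, 3] / [7, 9];  Q = [1, 2] / [3, 4]
  Insert 5 (step 5): P = [1, 3, 5] / [7, 9];  Q = [1, 2, 5] / [3, 4]
  Insert 2 (step 6): P = [1, 2, 5] / [3, 9] / [7];  Q = [1, 2, 5] / [3, 4] / [6]
  Insert 6 (step 7): P = [1, 2, 5, 6] / [3, 9] / [7];  Q = [1, 2, 5, 7] / [3, 4] / [6]
  Insert 4 (step 8): P = [1, 2, 4, 6] / [3, 5] / [7, 9];  Q = [1, 2, 5, 7] / [3, 4] / [6, 8]
  Insert 8 (step 9): P = [1, 2, 4, 6, 8] / [3, 5] / [7, 9];  Q = [1, 2, 5, 7, 9] / [3, 4] / [6, 8]
Final shape: (5, 2, 2).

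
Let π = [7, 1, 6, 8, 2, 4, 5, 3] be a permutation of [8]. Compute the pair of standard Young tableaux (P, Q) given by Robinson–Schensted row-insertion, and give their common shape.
P = [1, 2, 3, 5] / [4, 8] / [6] / [7];  Q = [1, 3, 4, 7] / [2, 6] / [5] / [8];  common shape = (4, 2, 1, 1)

Row-insert the values π_1, π_2, … into P one at a time, bumping the leftmost entry strictly greater than the inserted value down to the next row. The recording tableau Q records, in position (i, j), the step at which that cell was added to P.
  Insert 7 (step 1): P = [7];  Q = [1]
  Insert 1 (step 2): P = [1] / [7];  Q = [1] / [2]
  Insert 6 (step 3): P = [1, 6] / [7];  Q = [1, 3] / [2]
  Insert 8 (step 4): P = [1, 6, 8] / [7];  Q = [1, 3, 4] / [2]
  Insert 2 (step 5): P = [1, 2, 8] / [6] / [7];  Q = [1, 3, 4] / [2] / [5]
  Insert 4 (step 6): P = [1, 2, 4] / [6, 8] / [7];  Q = [1, 3, 4] / [2, 6] / [5]
  Insert 5 (step 7): P = [1, 2, 4, 5] / [6, 8] / [7];  Q = [1, 3, 4, 7] / [2, 6] / [5]
  Insert 3 (step 8): P = [1, 2, 3, 5] / [4, 8] / [6] / [7];  Q = [1, 3, 4, 7] / [2, 6] / [5] / [8]
Final shape: (4, 2, 1, 1).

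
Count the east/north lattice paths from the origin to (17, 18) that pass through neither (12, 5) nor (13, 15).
Number of paths = 3176455646

Inclusion–exclusion. Total paths: C(35, 17) = 4537567650. Through P₁: C(17, 12)·C(18, 5) = 53018784. Through P₂: C(28, 13)·C(7, 4) = 1310475600. Since P₁ is strictly southwest of P₂, a monotone path through both must visit P₁ then P₂; paths through both = C(17, 12)·C(11, 1)·C(7, 4) = 2382380. Avoid both = 4537567650 − 53018784 − 1310475600 + 2382380 = 3176455646.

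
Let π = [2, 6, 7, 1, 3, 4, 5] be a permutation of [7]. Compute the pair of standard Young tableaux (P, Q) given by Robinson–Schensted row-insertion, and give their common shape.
P = [1, 3, 4, 5] / [2, 6, 7];  Q = [1, 2, 3, 7] / [4, 5, 6];  common shape = (4, 3)

Row-insert the values π_1, π_2, … into P one at a time, bumping the leftmost entry strictly greater than the inserted value down to the next row. The recording tableau Q records, in position (i, j), the step at which that cell was added to P.
  Insert 2 (step 1): P = [2];  Q = [1]
  Insert 6 (step 2): P = [2, 6];  Q = [1, 2]
  Insert 7 (step 3): P = [2, 6, 7];  Q = [1, 2, 3]
  Insert 1 (step 4): P = [1, 6, 7] / [2];  Q = [1, 2, 3] / [4]
  Insert 3 (step 5): P = [1, 3, 7] / [2, 6];  Q = [1, 2, 3] / [4, 5]
  Insert 4 (step 6): P = [1, 3, 4] / [2, 6, 7];  Q = [1, 2, 3] / [4, 5, 6]
  Insert 5 (step 7): P = [1, 3, 4, 5] / [2, 6, 7];  Q = [1, 2, 3, 7] / [4, 5, 6]
Final shape: (4, 3).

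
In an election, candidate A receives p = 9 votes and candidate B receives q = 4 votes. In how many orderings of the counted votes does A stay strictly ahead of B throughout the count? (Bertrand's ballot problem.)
Strict-lead orderings = 275

Total orderings of the 13 votes with 9 for A: C(13, 9) = 715. By the Bertrand ballot formula (Cycle Lemma / reflection principle), the number of orderings in which A is strictly ahead of B throughout is (p − q)/(p + q) · C(p + q, p) = (9 − 4)/(9 + 4) · 715 = 275.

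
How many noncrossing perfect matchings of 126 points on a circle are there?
C_63 = 94295850558771979787935384946380125

These noncrossing handshakes are counted by the Catalan number C_n = (1/(n + 1)) · C(2n, n). For n = 63: C_63 = (1/64) · C(126, 63) = 6034934435761406706427864636568328000/64 = 94295850558771979787935384946380125.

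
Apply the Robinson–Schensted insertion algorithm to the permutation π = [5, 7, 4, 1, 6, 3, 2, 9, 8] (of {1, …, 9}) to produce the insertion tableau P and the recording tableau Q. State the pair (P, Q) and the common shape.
P = [1, 2, 8] / [3, 6, 9] / [4, 7] / [5];  Q = [1, 2, 8] / [3, 5, 9] / [4, 6] / [7];  common shape = (3, 3, 2, 1)

Row-insert the values π_1, π_2, … into P one at a time, bumping the leftmost entry strictly greater than the inserted value down to the next row. The recording tableau Q records, in position (i, j), the step at which that cell was added to P.
  Insert 5 (step 1): P = [5];  Q = [1]
  Insert 7 (step 2): P = [5, 7];  Q = [1, 2]
  Insert 4 (step 3): P = [4, 7] / [5];  Q = [1, 2] / [3]
  Insert 1 (step 4): P = [1, 7] / [4] / [5];  Q = [1, 2] / [3] / [4]
  Insert 6 (step 5): P = [1, 6] / [4, 7] / [5];  Q = [1, 2] / [3, 5] / [4]
  Insert 3 (step 6): P = [1, 3] / [4, 6] / [5, 7];  Q = [1, 2] / [3, 5] / [4, 6]
  Insert 2 (step 7): P = [1, 2] / [3, 6] / [4, 7] / [5];  Q = [1, 2] / [3, 5] / [4, 6] / [7]
  Insert 9 (step 8): P = [1, 2, 9] / [3, 6] / [4, 7] / [5];  Q = [1, 2, 8] / [3, 5] / [4, 6] / [7]
  Insert 8 (step 9): P = [1, 2, 8] / [3, 6, 9] / [4, 7] / [5];  Q = [1, 2, 8] / [3, 5, 9] / [4, 6] / [7]
Final shape: (3, 3, 2, 1).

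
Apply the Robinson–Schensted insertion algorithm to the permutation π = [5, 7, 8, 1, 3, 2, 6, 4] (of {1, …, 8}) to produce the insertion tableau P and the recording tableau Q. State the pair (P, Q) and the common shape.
P = [1, 2, 4] / [3, 6, 8] / [5, 7];  Q = [1, 2, 3] / [4, 5, 7] / [6, 8];  common shape = (3, 3, 2)

Row-insert the values π_1, π_2, … into P one at a time, bumping the leftmost entry strictly greater than the inserted value down to the next row. The recording tableau Q records, in position (i, j), the step at which that cell was added to P.
  Insert 5 (step 1): P = [5];  Q = [1]
  Insert 7 (step 2): P = [5, 7];  Q = [1, 2]
  Insert 8 (step 3): P = [5, 7, 8];  Q = [1, 2, 3]
  Insert 1 (step 4): P = [1, 7, 8] / [5];  Q = [1, 2, 3] / [4]
  Insert 3 (step 5): P = [1, 3, 8] / [5, 7];  Q = [1, 2, 3] / [4, 5]
  Insert 2 (step 6): P = [1, 2, 8] / [3, 7] / [5];  Q = [1, 2, 3] / [4, 5] / [6]
  Insert 6 (step 7): P = [1, 2, 6] / [3, 7, 8] / [5];  Q = [1, 2, 3] / [4, 5, 7] / [6]
  Insert 4 (step 8): P = [1, 2, 4] / [3, 6, 8] / [5, 7];  Q = [1, 2, 3] / [4, 5, 7] / [6, 8]
Final shape: (3, 3, 2).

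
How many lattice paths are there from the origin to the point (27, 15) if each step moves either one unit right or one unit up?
Number of paths = 98672427616

A monotone lattice path from (0, 0) to (27, 15) consists of 27 east steps and 15 north steps in some order, so it is determined by which 27 of the 42 steps are east. The count is C(42, 27) = 98672427616.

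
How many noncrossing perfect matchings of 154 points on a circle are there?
C_77 = 18793142726809884575211361279087545193250040

These noncrossing handshakes are counted by the Catalan number C_n = (1/(n + 1)) · C(2n, n). For n = 77: C_77 = (1/78) · C(154, 77) = 1465865132691170996866486179768828525073503120/78 = 18793142726809884575211361279087545193250040.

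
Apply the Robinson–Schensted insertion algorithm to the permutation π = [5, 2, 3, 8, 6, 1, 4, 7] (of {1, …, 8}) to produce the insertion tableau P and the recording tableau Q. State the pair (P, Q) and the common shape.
P = [1, 3, 4, 7] / [2, 6] / [5, 8];  Q = [1, 3, 4, 8] / [2, 5] / [6, 7];  common shape = (4, 2, 2)

Row-insert the values π_1, π_2, … into P one at a time, bumping the leftmost entry strictly greater than the inserted value down to the next row. The recording tableau Q records, in position (i, j), the step at which that cell was added to P.
  Insert 5 (step 1): P = [5];  Q = [1]
  Insert 2 (step 2): P = [2] / [5];  Q = [1] / [2]
  Insert 3 (step 3): P = [2, 3] / [5];  Q = [1, 3] / [2]
  Insert 8 (step 4): P = [2, 3, 8] / [5];  Q = [1, 3, 4] / [2]
  Insert 6 (step 5): P = [2, 3, 6] / [5, 8];  Q = [1, 3, 4] / [2, 5]
  Insert 1 (step 6): P = [1, 3, 6] / [2, 8] / [5];  Q = [1, 3, 4] / [2, 5] / [6]
  Insert 4 (step 7): P = [1, 3, 4] / [2, 6] / [5, 8];  Q = [1, 3, 4] / [2, 5] / [6, 7]
  Insert 7 (step 8): P = [1, 3, 4, 7] / [2, 6] / [5, 8];  Q = [1, 3, 4, 8] / [2, 5] / [6, 7]
Final shape: (4, 2, 2).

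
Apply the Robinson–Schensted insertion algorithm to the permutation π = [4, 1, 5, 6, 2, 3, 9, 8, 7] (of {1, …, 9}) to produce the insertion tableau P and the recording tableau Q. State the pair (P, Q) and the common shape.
P = [1, 2, 3, 7] / [4, 5, 6, 8] / [9];  Q = [1, 3, 4, 7] / [2, 5, 6, 8] / [9];  common shape = (4, 4, 1)

Row-insert the values π_1, π_2, … into P one at a time, bumping the leftmost entry strictly greater than the inserted value down to the next row. The recording tableau Q records, in position (i, j), the step at which that cell was added to P.
  Insert 4 (step 1): P = [4];  Q = [1]
  Insert 1 (step 2): P = [1] / [4];  Q = [1] / [2]
  Insert 5 (step 3): P = [1, 5] / [4];  Q = [1, 3] / [2]
  Insert 6 (step 4): P = [1, 5, 6] / [4];  Q = [1, 3, 4] / [2]
  Insert 2 (step 5): P = [1, 2, 6] / [4, 5];  Q = [1, 3, 4] / [2, 5]
  Insert 3 (step 6): P = [1, 2, 3] / [4, 5, 6];  Q = [1, 3, 4] / [2, 5, 6]
  Insert 9 (step 7): P = [1, 2, 3, 9] / [4, 5, 6];  Q = [1, 3, 4, 7] / [2, 5, 6]
  Insert 8 (step 8): P = [1, 2, 3, 8] / [4, 5, 6, 9];  Q = [1, 3, 4, 7] / [2, 5, 6, 8]
  Insert 7 (step 9): P = [1, 2, 3, 7] / [4, 5, 6, 8] / [9];  Q = [1, 3, 4, 7] / [2, 5, 6, 8] / [9]
Final shape: (4, 4, 1).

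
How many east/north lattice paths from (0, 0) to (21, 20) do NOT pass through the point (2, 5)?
Number of paths = 230153619300

Total paths from (0, 0) to (21, 20): C(41, 21) = 269128937220. Paths through (2, 5): (paths (0, 0) → (2, 5)) × (paths (2, 5) → (21, 20)) = C(7, 2) · C(34, 19) = 21 · 1855967520 = 38975317920. Avoidance count = 269128937220 − 38975317920 = 230153619300.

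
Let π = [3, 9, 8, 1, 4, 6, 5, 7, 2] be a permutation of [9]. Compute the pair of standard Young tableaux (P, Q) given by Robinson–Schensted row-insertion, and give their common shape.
P = [1, 2, 5, 7] / [3, 4] / [6] / [8] / [9];  Q = [1, 2, 6, 8] / [3, 5] / [4] / [7] / [9];  common shape = (4, 2, 1, 1, 1)

Row-insert the values π_1, π_2, … into P one at a time, bumping the leftmost entry strictly greater than the inserted value down to the next row. The recording tableau Q records, in position (i, j), the step at which that cell was added to P.
  Insert 3 (step 1): P = [3];  Q = [1]
  Insert 9 (step 2): P = [3, 9];  Q = [1, 2]
  Insert 8 (step 3): P = [3, 8] / [9];  Q = [1, 2] / [3]
  Insert 1 (step 4): P = [1, 8] / [3] / [9];  Q = [1, 2] / [3] / [4]
  Insert 4 (step 5): P = [1, 4] / [3, 8] / [9];  Q = [1, 2] / [3, 5] / [4]
  Insert 6 (step 6): P = [1, 4, 6] / [3, 8] / [9];  Q = [1, 2, 6] / [3, 5] / [4]
  Insert 5 (step 7): P = [1, 4, 5] / [3, 6] / [8] / [9];  Q = [1, 2, 6] / [3, 5] / [4] / [7]
  Insert 7 (step 8): P = [1, 4, 5, 7] / [3, 6] / [8] / [9];  Q = [1, 2, 6, 8] / [3, 5] / [4] / [7]
  Insert 2 (step 9): P = [1, 2, 5, 7] / [3, 4] / [6] / [8] / [9];  Q = [1, 2, 6, 8] / [3, 5] / [4] / [7] / [9]
Final shape: (4, 2, 1, 1, 1).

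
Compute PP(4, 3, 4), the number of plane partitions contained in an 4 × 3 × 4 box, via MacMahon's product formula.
PP(4, 3, 4) = 24696

Evaluate the triple product over i = 1..4, j = 1..3, k = 1..4. The factors are (2/1) · (3/2) · (4/3) · (5/4) · (3/2) · (4/3) · (5/4) · (6/5) · … (48 factors total). The numerators and denominators telescope so the product is an integer; carrying out the multiplication exactly gives PP(4, 3, 4) = 24696.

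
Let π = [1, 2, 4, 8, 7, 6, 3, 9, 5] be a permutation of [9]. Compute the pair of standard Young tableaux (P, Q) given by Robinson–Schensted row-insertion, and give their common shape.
P = [1, 2, 3, 5, 9] / [4, 6] / [7] / [8];  Q = [1, 2, 3, 4, 8] / [5, 9] / [6] / [7];  common shape = (5, 2, 1, 1)

Row-insert the values π_1, π_2, … into P one at a time, bumping the leftmost entry strictly greater than the inserted value down to the next row. The recording tableau Q records, in position (i, j), the step at which that cell was added to P.
  Insert 1 (step 1): P = [1];  Q = [1]
  Insert 2 (step 2): P = [1, 2];  Q = [1, 2]
  Insert 4 (step 3): P = [1, 2, 4];  Q = [1, 2, 3]
  Insert 8 (step 4): P = [1, 2, 4, 8];  Q = [1, 2, 3, 4]
  Insert 7 (step 5): P = [1, 2, 4, 7] / [8];  Q = [1, 2, 3, 4] / [5]
  Insert 6 (step 6): P = [1, 2, 4, 6] / [7] / [8];  Q = [1, 2, 3, 4] / [5] / [6]
  Insert 3 (step 7): P = [1, 2, 3, 6] / [4] / [7] / [8];  Q = [1, 2, 3, 4] / [5] / [6] / [7]
  Insert 9 (step 8): P = [1, 2, 3, 6, 9] / [4] / [7] / [8];  Q = [1, 2, 3, 4, 8] / [5] / [6] / [7]
  Insert 5 (step 9): P = [1, 2, 3, 5, 9] / [4, 6] / [7] / [8];  Q = [1, 2, 3, 4, 8] / [5, 9] / [6] / [7]
Final shape: (5, 2, 1, 1).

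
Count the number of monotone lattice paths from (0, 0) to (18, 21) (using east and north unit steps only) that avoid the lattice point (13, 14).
Number of paths = 46472970390

Total paths from (0, 0) to (18, 21): C(39, 18) = 62359143990. Paths through (13, 14): (paths (0, 0) → (13, 14)) × (paths (13, 14) → (18, 21)) = C(27, 13) · C(12, 5) = 20058300 · 792 = 15886173600. Avoidance count = 62359143990 − 15886173600 = 46472970390.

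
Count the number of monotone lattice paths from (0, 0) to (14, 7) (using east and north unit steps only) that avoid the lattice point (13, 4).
Number of paths = 106760

Total paths from (0, 0) to (14, 7): C(21, 14) = 116280. Paths through (13, 4): (paths (0, 0) → (13, 4)) × (paths (13, 4) → (14, 7)) = C(17, 13) · C(4, 1) = 2380 · 4 = 9520. Avoidance count = 116280 − 9520 = 106760.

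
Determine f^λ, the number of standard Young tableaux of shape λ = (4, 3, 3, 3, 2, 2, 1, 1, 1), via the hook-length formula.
# SYT of shape (4, 3, 3, 3, 2, 2, 1, 1, 1) = 27159132

Hook-length formula: f^λ = n! / Π hook(c), product over all cells c of the Young diagram. For λ = (4, 3, 3, 3, 2, 2, 1, 1, 1), n = 20 boxes. Hook lengths by row (left-to-right, top-to-bottom): [12, 8, 5, 1]; [10, 6, 3]; [9, 5, 2]; [8, 4, 1]; [6, 2]; [5, 1]; [3]; [2]; [1]. Product of hooks = 89579520000. So f^λ = 20! / 89579520000 = 2432902008176640000 / 89579520000 = 27159132.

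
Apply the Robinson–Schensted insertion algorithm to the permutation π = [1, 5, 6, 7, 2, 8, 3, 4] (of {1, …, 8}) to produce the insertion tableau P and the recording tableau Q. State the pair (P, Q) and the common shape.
P = [1, 2, 3, 4, 8] / [5, 6, 7];  Q = [1, 2, 3, 4, 6] / [5, 7, 8];  common shape = (5, 3)

Row-insert the values π_1, π_2, … into P one at a time, bumping the leftmost entry strictly greater than the inserted value down to the next row. The recording tableau Q records, in position (i, j), the step at which that cell was added to P.
  Insert 1 (step 1): P = [1];  Q = [1]
  Insert 5 (step 2): P = [1, 5];  Q = [1, 2]
  Insert 6 (step 3): P = [1, 5, 6];  Q = [1, 2, 3]
  Insert 7 (step 4): P = [1, 5, 6, 7];  Q = [1, 2, 3, 4]
  Insert 2 (step 5): P = [1, 2, 6, 7] / [5];  Q = [1, 2, 3, 4] / [5]
  Insert 8 (step 6): P = [1, 2, 6, 7, 8] / [5];  Q = [1, 2, 3, 4, 6] / [5]
  Insert 3 (step 7): P = [1, 2, 3, 7, 8] / [5, 6];  Q = [1, 2, 3, 4, 6] / [5, 7]
  Insert 4 (step 8): P = [1, 2, 3, 4, 8] / [5, 6, 7];  Q = [1, 2, 3, 4, 6] / [5, 7, 8]
Final shape: (5, 3).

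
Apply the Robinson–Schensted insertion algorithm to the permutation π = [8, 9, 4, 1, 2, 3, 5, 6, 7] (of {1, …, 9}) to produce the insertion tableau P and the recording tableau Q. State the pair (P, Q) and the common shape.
P = [1, 2, 3, 5, 6, 7] / [4, 9] / [8];  Q = [1, 2, 6, 7, 8, 9] / [3, 5] / [4];  common shape = (6, 2, 1)

Row-insert the values π_1, π_2, … into P one at a time, bumping the leftmost entry strictly greater than the inserted value down to the next row. The recording tableau Q records, in position (i, j), the step at which that cell was added to P.
  Insert 8 (step 1): P = [8];  Q = [1]
  Insert 9 (step 2): P = [8, 9];  Q = [1, 2]
  Insert 4 (step 3): P = [4, 9] / [8];  Q = [1, 2] / [3]
  Insert 1 (step 4): P = [1, 9] / [4] / [8];  Q = [1, 2] / [3] / [4]
  Insert 2 (step 5): P = [1, 2] / [4, 9] / [8];  Q = [1, 2] / [3, 5] / [4]
  Insert 3 (step 6): P = [1, 2, 3] / [4, 9] / [8];  Q = [1, 2, 6] / [3, 5] / [4]
  Insert 5 (step 7): P = [1, 2, 3, 5] / [4, 9] / [8];  Q = [1, 2, 6, 7] / [3, 5] / [4]
  Insert 6 (step 8): P = [1, 2, 3, 5, 6] / [4, 9] / [8];  Q = [1, 2, 6, 7, 8] / [3, 5] / [4]
  Insert 7 (step 9): P = [1, 2, 3, 5, 6, 7] / [4, 9] / [8];  Q = [1, 2, 6, 7, 8, 9] / [3, 5] / [4]
Final shape: (6, 2, 1).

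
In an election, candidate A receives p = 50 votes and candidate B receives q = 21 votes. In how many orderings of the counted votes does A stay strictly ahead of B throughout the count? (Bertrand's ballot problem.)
Strict-lead orderings = 223554928867479924

Total orderings of the 71 votes with 50 for A: C(71, 50) = 547324136192795676. By the Bertrand ballot formula (Cycle Lemma / reflection principle), the number of orderings in which A is strictly ahead of B throughout is (p − q)/(p + q) · C(p + q, p) = (50 − 21)/(50 + 21) · 547324136192795676 = 223554928867479924.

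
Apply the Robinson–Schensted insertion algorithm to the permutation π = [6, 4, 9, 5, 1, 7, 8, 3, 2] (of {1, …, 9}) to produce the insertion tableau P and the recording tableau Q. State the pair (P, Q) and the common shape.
P = [1, 2, 7, 8] / [3, 5] / [4, 9] / [6];  Q = [1, 3, 6, 7] / [2, 4] / [5, 8] / [9];  common shape = (4, 2, 2, 1)

Row-insert the values π_1, π_2, … into P one at a time, bumping the leftmost entry strictly greater than the inserted value down to the next row. The recording tableau Q records, in position (i, j), the step at which that cell was added to P.
  Insert 6 (step 1): P = [6];  Q = [1]
  Insert 4 (step 2): P = [4] / [6];  Q = [1] / [2]
  Insert 9 (step 3): P = [4, 9] / [6];  Q = [1, 3] / [2]
  Insert 5 (step 4): P = [4, 5] / [6, 9];  Q = [1, 3] / [2, 4]
  Insert 1 (step 5): P = [1, 5] / [4, 9] / [6];  Q = [1, 3] / [2, 4] / [5]
  Insert 7 (step 6): P = [1, 5, 7] / [4, 9] / [6];  Q = [1, 3, 6] / [2, 4] / [5]
  Insert 8 (step 7): P = [1, 5, 7, 8] / [4, 9] / [6];  Q = [1, 3, 6, 7] / [2, 4] / [5]
  Insert 3 (step 8): P = [1, 3, 7, 8] / [4, 5] / [6, 9];  Q = [1, 3, 6, 7] / [2, 4] / [5, 8]
  Insert 2 (step 9): P = [1, 2, 7, 8] / [3, 5] / [4, 9] / [6];  Q = [1, 3, 6, 7] / [2, 4] / [5, 8] / [9]
Final shape: (4, 2, 2, 1).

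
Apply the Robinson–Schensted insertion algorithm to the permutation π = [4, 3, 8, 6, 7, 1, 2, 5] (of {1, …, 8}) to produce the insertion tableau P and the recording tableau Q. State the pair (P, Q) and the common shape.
P = [1, 2, 5] / [3, 6, 7] / [4, 8];  Q = [1, 3, 5] / [2, 4, 8] / [6, 7];  common shape = (3, 3, 2)

Row-insert the values π_1, π_2, … into P one at a time, bumping the leftmost entry strictly greater than the inserted value down to the next row. The recording tableau Q records, in position (i, j), the step at which that cell was added to P.
  Insert 4 (step 1): P = [4];  Q = [1]
  Insert 3 (step 2): P = [3] / [4];  Q = [1] / [2]
  Insert 8 (step 3): P = [3, 8] / [4];  Q = [1, 3] / [2]
  Insert 6 (step 4): P = [3, 6] / [4, 8];  Q = [1, 3] / [2, 4]
  Insert 7 (step 5): P = [3, 6, 7] / [4, 8];  Q = [1, 3, 5] / [2, 4]
  Insert 1 (step 6): P = [1, 6, 7] / [3, 8] / [4];  Q = [1, 3, 5] / [2, 4] / [6]
  Insert 2 (step 7): P = [1, 2, 7] / [3, 6] / [4, 8];  Q = [1, 3, 5] / [2, 4] / [6, 7]
  Insert 5 (step 8): P = [1, 2, 5] / [3, 6, 7] / [4, 8];  Q = [1, 3, 5] / [2, 4, 8] / [6, 7]
Final shape: (3, 3, 2).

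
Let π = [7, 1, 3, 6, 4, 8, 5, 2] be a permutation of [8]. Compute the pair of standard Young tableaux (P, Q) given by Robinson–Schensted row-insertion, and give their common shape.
P = [1, 2, 4, 5] / [3, 8] / [6] / [7];  Q = [1, 3, 4, 6] / [2, 7] / [5] / [8];  common shape = (4, 2, 1, 1)

Row-insert the values π_1, π_2, … into P one at a time, bumping the leftmost entry strictly greater than the inserted value down to the next row. The recording tableau Q records, in position (i, j), the step at which that cell was added to P.
  Insert 7 (step 1): P = [7];  Q = [1]
  Insert 1 (step 2): P = [1] / [7];  Q = [1] / [2]
  Insert 3 (step 3): P = [1, 3] / [7];  Q = [1, 3] / [2]
  Insert 6 (step 4): P = [1, 3, 6] / [7];  Q = [1, 3, 4] / [2]
  Insert 4 (step 5): P = [1, 3, 4] / [6] / [7];  Q = [1, 3, 4] / [2] / [5]
  Insert 8 (step 6): P = [1, 3, 4, 8] / [6] / [7];  Q = [1, 3, 4, 6] / [2] / [5]
  Insert 5 (step 7): P = [1, 3, 4, 5] / [6, 8] / [7];  Q = [1, 3, 4, 6] / [2, 7] / [5]
  Insert 2 (step 8): P = [1, 2, 4, 5] / [3, 8] / [6] / [7];  Q = [1, 3, 4, 6] / [2, 7] / [5] / [8]
Final shape: (4, 2, 1, 1).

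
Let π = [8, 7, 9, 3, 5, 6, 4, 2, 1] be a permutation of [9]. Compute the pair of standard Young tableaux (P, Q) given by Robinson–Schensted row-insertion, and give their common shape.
P = [1, 4, 6] / [2, 9] / [3] / [5] / [7] / [8];  Q = [1, 3, 6] / [2, 5] / [4] / [7] / [8] / [9];  common shape = (3, 2, 1, 1, 1, 1)

Row-insert the values π_1, π_2, … into P one at a time, bumping the leftmost entry strictly greater than the inserted value down to the next row. The recording tableau Q records, in position (i, j), the step at which that cell was added to P.
  Insert 8 (step 1): P = [8];  Q = [1]
  Insert 7 (step 2): P = [7] / [8];  Q = [1] / [2]
  Insert 9 (step 3): P = [7, 9] / [8];  Q = [1, 3] / [2]
  Insert 3 (step 4): P = [3, 9] / [7] / [8];  Q = [1, 3] / [2] / [4]
  Insert 5 (step 5): P = [3, 5] / [7, 9] / [8];  Q = [1, 3] / [2, 5] / [4]
  Insert 6 (step 6): P = [3, 5, 6] / [7, 9] / [8];  Q = [1, 3, 6] / [2, 5] / [4]
  Insert 4 (step 7): P = [3, 4, 6] / [5, 9] / [7] / [8];  Q = [1, 3, 6] / [2, 5] / [4] / [7]
  Insert 2 (step 8): P = [2, 4, 6] / [3, 9] / [5] / [7] / [8];  Q = [1, 3, 6] / [2, 5] / [4] / [7] / [8]
  Insert 1 (step 9): P = [1, 4, 6] / [2, 9] / [3] / [5] / [7] / [8];  Q = [1, 3, 6] / [2, 5] / [4] / [7] / [8] / [9]
Final shape: (3, 2, 1, 1, 1, 1).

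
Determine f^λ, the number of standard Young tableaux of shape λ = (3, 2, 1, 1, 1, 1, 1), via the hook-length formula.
# SYT of shape (3, 2, 1, 1, 1, 1, 1) = 160

Hook-length formula: f^λ = n! / Π hook(c), product over all cells c of the Young diagram. For λ = (3, 2, 1, 1, 1, 1, 1), n = 10 boxes. Hook lengths by row (left-to-right, top-to-bottom): [9, 3, 1]; [7, 1]; [5]; [4]; [3]; [2]; [1]. Product of hooks = 22680. So f^λ = 10! / 22680 = 3628800 / 22680 = 160.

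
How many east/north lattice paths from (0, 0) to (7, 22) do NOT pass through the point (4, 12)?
Number of paths = 1040260

Total paths from (0, 0) to (7, 22): C(29, 7) = 1560780. Paths through (4, 12): (paths (0, 0) → (4, 12)) × (paths (4, 12) → (7, 22)) = C(16, 4) · C(13, 3) = 1820 · 286 = 520520. Avoidance count = 1560780 − 520520 = 1040260.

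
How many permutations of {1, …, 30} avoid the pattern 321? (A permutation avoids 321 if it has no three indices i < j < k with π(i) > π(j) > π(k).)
C_30 = 3814986502092304

These 321-avoiding permutations are counted by the Catalan number C_n = (1/(n + 1)) · C(2n, n). For n = 30: C_30 = (1/31) · C(60, 30) = 118264581564861424/31 = 3814986502092304.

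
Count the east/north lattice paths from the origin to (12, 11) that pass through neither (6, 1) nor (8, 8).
Number of paths = 854392

Inclusion–exclusion. Total paths: C(23, 12) = 1352078. Through P₁: C(7, 6)·C(16, 6) = 56056. Through P₂: C(16, 8)·C(7, 4) = 450450. Since P₁ is strictly southwest of P₂, a monotone path through both must visit P₁ then P₂; paths through both = C(7, 6)·C(9, 2)·C(7, 4) = 8820. Avoid both = 1352078 − 56056 − 450450 + 8820 = 854392.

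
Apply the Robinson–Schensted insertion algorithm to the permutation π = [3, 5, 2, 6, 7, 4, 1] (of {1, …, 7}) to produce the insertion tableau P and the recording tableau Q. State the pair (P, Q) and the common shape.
P = [1, 4, 6, 7] / [2, 5] / [3];  Q = [1, 2, 4, 5] / [3, 6] / [7];  common shape = (4, 2, 1)

Row-insert the values π_1, π_2, … into P one at a time, bumping the leftmost entry strictly greater than the inserted value down to the next row. The recording tableau Q records, in position (i, j), the step at which that cell was added to P.
  Insert 3 (step 1): P = [3];  Q = [1]
  Insert 5 (step 2): P = [3, 5];  Q = [1, 2]
  Insert 2 (step 3): P = [2, 5] / [3];  Q = [1, 2] / [3]
  Insert 6 (step 4): P = [2, 5, 6] / [3];  Q = [1, 2, 4] / [3]
  Insert 7 (step 5): P = [2, 5, 6, 7] / [3];  Q = [1, 2, 4, 5] / [3]
  Insert 4 (step 6): P = [2, 4, 6, 7] / [3, 5];  Q = [1, 2, 4, 5] / [3, 6]
  Insert 1 (step 7): P = [1, 4, 6, 7] / [2, 5] / [3];  Q = [1, 2, 4, 5] / [3, 6] / [7]
Final shape: (4, 2, 1).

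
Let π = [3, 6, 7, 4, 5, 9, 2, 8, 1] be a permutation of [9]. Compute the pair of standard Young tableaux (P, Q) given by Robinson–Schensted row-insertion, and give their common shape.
P = [1, 4, 5, 8] / [2, 7, 9] / [3] / [6];  Q = [1, 2, 3, 6] / [4, 5, 8] / [7] / [9];  common shape = (4, 3, 1, 1)

Row-insert the values π_1, π_2, … into P one at a time, bumping the leftmost entry strictly greater than the inserted value down to the next row. The recording tableau Q records, in position (i, j), the step at which that cell was added to P.
  Insert 3 (step 1): P = [3];  Q = [1]
  Insert 6 (step 2): P = [3, 6];  Q = [1, 2]
  Insert 7 (step 3): P = [3, 6, 7];  Q = [1, 2, 3]
  Insert 4 (step 4): P = [3, 4, 7] / [6];  Q = [1, 2, 3] / [4]
  Insert 5 (step 5): P = [3, 4, 5] / [6, 7];  Q = [1, 2, 3] / [4, 5]
  Insert 9 (step 6): P = [3, 4, 5, 9] / [6, 7];  Q = [1, 2, 3, 6] / [4, 5]
  Insert 2 (step 7): P = [2, 4, 5, 9] / [3, 7] / [6];  Q = [1, 2, 3, 6] / [4, 5] / [7]
  Insert 8 (step 8): P = [2, 4, 5, 8] / [3, 7, 9] / [6];  Q = [1, 2, 3, 6] / [4, 5, 8] / [7]
  Insert 1 (step 9): P = [1, 4, 5, 8] / [2, 7, 9] / [3] / [6];  Q = [1, 2, 3, 6] / [4, 5, 8] / [7] / [9]
Final shape: (4, 3, 1, 1).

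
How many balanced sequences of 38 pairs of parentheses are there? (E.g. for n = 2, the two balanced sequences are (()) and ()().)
C_38 = 176733862787006701400

These balanced parentheses are counted by the Catalan number C_n = (1/(n + 1)) · C(2n, n). For n = 38: C_38 = (1/39) · C(76, 38) = 6892620648693261354600/39 = 176733862787006701400.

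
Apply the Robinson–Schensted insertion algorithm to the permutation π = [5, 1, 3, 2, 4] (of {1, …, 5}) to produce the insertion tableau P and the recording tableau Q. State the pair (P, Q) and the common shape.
P = [1, 2, 4] / [3] / [5];  Q = [1, 3, 5] / [2] / [4];  common shape = (3, 1, 1)

Row-insert the values π_1, π_2, … into P one at a time, bumping the leftmost entry strictly greater than the inserted value down to the next row. The recording tableau Q records, in position (i, j), the step at which that cell was added to P.
  Insert 5 (step 1): P = [5];  Q = [1]
  Insert 1 (step 2): P = [1] / [5];  Q = [1] / [2]
  Insert 3 (step 3): P = [1, 3] / [5];  Q = [1, 3] / [2]
  Insert 2 (step 4): P = [1, 2] / [3] / [5];  Q = [1, 3] / [2] / [4]
  Insert 4 (step 5): P = [1, 2, 4] / [3] / [5];  Q = [1, 3, 5] / [2] / [4]
Final shape: (3, 1, 1).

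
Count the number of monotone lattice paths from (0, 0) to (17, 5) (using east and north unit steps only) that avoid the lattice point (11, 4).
Number of paths = 16779

Total paths from (0, 0) to (17, 5): C(22, 17) = 26334. Paths through (11, 4): (paths (0, 0) → (11, 4)) × (paths (11, 4) → (17, 5)) = C(15, 11) · C(7, 6) = 1365 · 7 = 9555. Avoidance count = 26334 − 9555 = 16779.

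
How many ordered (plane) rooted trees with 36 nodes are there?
C_35 = 3116285494907301262

These ordered rooted trees are counted by the Catalan number C_n = (1/(n + 1)) · C(2n, n). For n = 35: C_35 = (1/36) · C(70, 35) = 112186277816662845432/36 = 3116285494907301262.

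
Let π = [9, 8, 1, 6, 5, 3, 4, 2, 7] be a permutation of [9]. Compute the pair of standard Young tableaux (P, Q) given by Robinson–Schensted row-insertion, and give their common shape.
P = [1, 2, 4, 7] / [3] / [5] / [6] / [8] / [9];  Q = [1, 4, 7, 9] / [2] / [3] / [5] / [6] / [8];  common shape = (4, 1, 1, 1, 1, 1)

Row-insert the values π_1, π_2, … into P one at a time, bumping the leftmost entry strictly greater than the inserted value down to the next row. The recording tableau Q records, in position (i, j), the step at which that cell was added to P.
  Insert 9 (step 1): P = [9];  Q = [1]
  Insert 8 (step 2): P = [8] / [9];  Q = [1] / [2]
  Insert 1 (step 3): P = [1] / [8] / [9];  Q = [1] / [2] / [3]
  Insert 6 (step 4): P = [1, 6] / [8] / [9];  Q = [1, 4] / [2] / [3]
  Insert 5 (step 5): P = [1, 5] / [6] / [8] / [9];  Q = [1, 4] / [2] / [3] / [5]
  Insert 3 (step 6): P = [1, 3] / [5] / [6] / [8] / [9];  Q = [1, 4] / [2] / [3] / [5] / [6]
  Insert 4 (step 7): P = [1, 3, 4] / [5] / [6] / [8] / [9];  Q = [1, 4, 7] / [2] / [3] / [5] / [6]
  Insert 2 (step 8): P = [1, 2, 4] / [3] / [5] / [6] / [8] / [9];  Q = [1, 4, 7] / [2] / [3] / [5] / [6] / [8]
  Insert 7 (step 9): P = [1, 2, 4, 7] / [3] / [5] / [6] / [8] / [9];  Q = [1, 4, 7, 9] / [2] / [3] / [5] / [6] / [8]
Final shape: (4, 1, 1, 1, 1, 1).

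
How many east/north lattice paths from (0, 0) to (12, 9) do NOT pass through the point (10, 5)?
Number of paths = 248885

Total paths from (0, 0) to (12, 9): C(21, 12) = 293930. Paths through (10, 5): (paths (0, 0) → (10, 5)) × (paths (10, 5) → (12, 9)) = C(15, 10) · C(6, 2) = 3003 · 15 = 45045. Avoidance count = 293930 − 45045 = 248885.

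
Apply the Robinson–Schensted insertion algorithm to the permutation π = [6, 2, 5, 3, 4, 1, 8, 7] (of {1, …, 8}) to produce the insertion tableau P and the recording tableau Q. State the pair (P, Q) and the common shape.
P = [1, 3, 4, 7] / [2, 8] / [5] / [6];  Q = [1, 3, 5, 7] / [2, 8] / [4] / [6];  common shape = (4, 2, 1, 1)

Row-insert the values π_1, π_2, … into P one at a time, bumping the leftmost entry strictly greater than the inserted value down to the next row. The recording tableau Q records, in position (i, j), the step at which that cell was added to P.
  Insert 6 (step 1): P = [6];  Q = [1]
  Insert 2 (step 2): P = [2] / [6];  Q = [1] / [2]
  Insert 5 (step 3): P = [2, 5] / [6];  Q = [1, 3] / [2]
  Insert 3 (step 4): P = [2, 3] / [5] / [6];  Q = [1, 3] / [2] / [4]
  Insert 4 (step 5): P = [2, 3, 4] / [5] / [6];  Q = [1, 3, 5] / [2] / [4]
  Insert 1 (step 6): P = [1, 3, 4] / [2] / [5] / [6];  Q = [1, 3, 5] / [2] / [4] / [6]
  Insert 8 (step 7): P = [1, 3, 4, 8] / [2] / [5] / [6];  Q = [1, 3, 5, 7] / [2] / [4] / [6]
  Insert 7 (step 8): P = [1, 3, 4, 7] / [2, 8] / [5] / [6];  Q = [1, 3, 5, 7] / [2, 8] / [4] / [6]
Final shape: (4, 2, 1, 1).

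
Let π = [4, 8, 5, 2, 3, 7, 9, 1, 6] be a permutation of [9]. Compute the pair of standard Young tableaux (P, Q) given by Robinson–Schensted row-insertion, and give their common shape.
P = [1, 3, 6, 9] / [2, 5, 7] / [4] / [8];  Q = [1, 2, 6, 7] / [3, 5, 9] / [4] / [8];  common shape = (4, 3, 1, 1)

Row-insert the values π_1, π_2, … into P one at a time, bumping the leftmost entry strictly greater than the inserted value down to the next row. The recording tableau Q records, in position (i, j), the step at which that cell was added to P.
  Insert 4 (step 1): P = [4];  Q = [1]
  Insert 8 (step 2): P = [4, 8];  Q = [1, 2]
  Insert 5 (step 3): P = [4, 5] / [8];  Q = [1, 2] / [3]
  Insert 2 (step 4): P = [2, 5] / [4] / [8];  Q = [1, 2] / [3] / [4]
  Insert 3 (step 5): P = [2, 3] / [4, 5] / [8];  Q = [1, 2] / [3, 5] / [4]
  Insert 7 (step 6): P = [2, 3, 7] / [4, 5] / [8];  Q = [1, 2, 6] / [3, 5] / [4]
  Insert 9 (step 7): P = [2, 3, 7, 9] / [4, 5] / [8];  Q = [1, 2, 6, 7] / [3, 5] / [4]
  Insert 1 (step 8): P = [1, 3, 7, 9] / [2, 5] / [4] / [8];  Q = [1, 2, 6, 7] / [3, 5] / [4] / [8]
  Insert 6 (step 9): P = [1, 3, 6, 9] / [2, 5, 7] / [4] / [8];  Q = [1, 2, 6, 7] / [3, 5, 9] / [4] / [8]
Final shape: (4, 3, 1, 1).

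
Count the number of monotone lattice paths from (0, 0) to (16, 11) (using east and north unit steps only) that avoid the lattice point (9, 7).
Number of paths = 9262695

Total paths from (0, 0) to (16, 11): C(27, 16) = 13037895. Paths through (9, 7): (paths (0, 0) → (9, 7)) × (paths (9, 7) → (16, 11)) = C(16, 9) · C(11, 7) = 11440 · 330 = 3775200. Avoidance count = 13037895 − 3775200 = 9262695.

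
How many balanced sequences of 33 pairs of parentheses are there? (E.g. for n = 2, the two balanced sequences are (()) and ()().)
C_33 = 212336130412243110

These balanced parentheses are counted by the Catalan number C_n = (1/(n + 1)) · C(2n, n). For n = 33: C_33 = (1/34) · C(66, 33) = 7219428434016265740/34 = 212336130412243110.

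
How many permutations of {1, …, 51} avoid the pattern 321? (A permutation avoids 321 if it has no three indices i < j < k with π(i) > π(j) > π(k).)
C_51 = 7684785670514316385230816156

These 321-avoiding permutations are counted by the Catalan number C_n = (1/(n + 1)) · C(2n, n). For n = 51: C_51 = (1/52) · C(102, 51) = 399608854866744452032002440112/52 = 7684785670514316385230816156.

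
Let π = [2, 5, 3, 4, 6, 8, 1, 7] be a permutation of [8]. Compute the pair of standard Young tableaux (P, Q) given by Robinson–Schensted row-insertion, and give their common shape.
P = [1, 3, 4, 6, 7] / [2, 8] / [5];  Q = [1, 2, 4, 5, 6] / [3, 8] / [7];  common shape = (5, 2, 1)

Row-insert the values π_1, π_2, … into P one at a time, bumping the leftmost entry strictly greater than the inserted value down to the next row. The recording tableau Q records, in position (i, j), the step at which that cell was added to P.
  Insert 2 (step 1): P = [2];  Q = [1]
  Insert 5 (step 2): P = [2, 5];  Q = [1, 2]
  Insert 3 (step 3): P = [2, 3] / [5];  Q = [1, 2] / [3]
  Insert 4 (step 4): P = [2, 3, 4] / [5];  Q = [1, 2, 4] / [3]
  Insert 6 (step 5): P = [2, 3, 4, 6] / [5];  Q = [1, 2, 4, 5] / [3]
  Insert 8 (step 6): P = [2, 3, 4, 6, 8] / [5];  Q = [1, 2, 4, 5, 6] / [3]
  Insert 1 (step 7): P = [1, 3, 4, 6, 8] / [2] / [5];  Q = [1, 2, 4, 5, 6] / [3] / [7]
  Insert 7 (step 8): P = [1, 3, 4, 6, 7] / [2, 8] / [5];  Q = [1, 2, 4, 5, 6] / [3, 8] / [7]
Final shape: (5, 2, 1).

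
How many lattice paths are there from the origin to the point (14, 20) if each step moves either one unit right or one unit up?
Number of paths = 1391975640

A monotone lattice path from (0, 0) to (14, 20) consists of 14 east steps and 20 north steps in some order, so it is determined by which 14 of the 34 steps are east. The count is C(34, 14) = 1391975640.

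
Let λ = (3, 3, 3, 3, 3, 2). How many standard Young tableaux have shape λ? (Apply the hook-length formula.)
# SYT of shape (3, 3, 3, 3, 3, 2) = 87516

Hook-length formula: f^λ = n! / Π hook(c), product over all cells c of the Young diagram. For λ = (3, 3, 3, 3, 3, 2), n = 17 boxes. Hook lengths by row (left-to-right, top-to-bottom): [8, 7, 5]; [7, 6, 4]; [6, 5, 3]; [5, 4, 2]; [4, 3, 1]; [2, 1]. Product of hooks = 4064256000. So f^λ = 17! / 4064256000 = 355687428096000 / 4064256000 = 87516.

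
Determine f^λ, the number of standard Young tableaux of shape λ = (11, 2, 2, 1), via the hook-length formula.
# SYT of shape (11, 2, 2, 1) = 14300

Hook-length formula: f^λ = n! / Π hook(c), product over all cells c of the Young diagram. For λ = (11, 2, 2, 1), n = 16 boxes. Hook lengths by row (left-to-right, top-to-bottom): [14, 12, 9, 8, 7, 6, 5, 4, 3, 2, 1]; [4, 2]; [3, 1]; [1]. Product of hooks = 1463132160. So f^λ = 16! / 1463132160 = 20922789888000 / 1463132160 = 14300.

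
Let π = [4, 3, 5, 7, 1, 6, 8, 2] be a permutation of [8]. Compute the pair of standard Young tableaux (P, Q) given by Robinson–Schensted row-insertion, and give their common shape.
P = [1, 2, 6, 8] / [3, 5] / [4, 7];  Q = [1, 3, 4, 7] / [2, 6] / [5, 8];  common shape = (4, 2, 2)

Row-insert the values π_1, π_2, … into P one at a time, bumping the leftmost entry strictly greater than the inserted value down to the next row. The recording tableau Q records, in position (i, j), the step at which that cell was added to P.
  Insert 4 (step 1): P = [4];  Q = [1]
  Insert 3 (step 2): P = [3] / [4];  Q = [1] / [2]
  Insert 5 (step 3): P = [3, 5] / [4];  Q = [1, 3] / [2]
  Insert 7 (step 4): P = [3, 5, 7] / [4];  Q = [1, 3, 4] / [2]
  Insert 1 (step 5): P = [1, 5, 7] / [3] / [4];  Q = [1, 3, 4] / [2] / [5]
  Insert 6 (step 6): P = [1, 5, 6] / [3, 7] / [4];  Q = [1, 3, 4] / [2, 6] / [5]
  Insert 8 (step 7): P = [1, 5, 6, 8] / [3, 7] / [4];  Q = [1, 3, 4, 7] / [2, 6] / [5]
  Insert 2 (step 8): P = [1, 2, 6, 8] / [3, 5] / [4, 7];  Q = [1, 3, 4, 7] / [2, 6] / [5, 8]
Final shape: (4, 2, 2).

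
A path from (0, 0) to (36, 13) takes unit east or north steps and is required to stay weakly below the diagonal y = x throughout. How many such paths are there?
Number of paths = 170333048928

By the reflection principle (André's argument), the number of monotone paths to (36, 13) with n ≤ m that never go above y = x is C(49, 36) − C(49, 37) = 262596783764 − 92263734836 = 170333048928.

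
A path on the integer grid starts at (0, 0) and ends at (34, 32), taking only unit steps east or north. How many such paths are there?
Number of paths = 7007092303604022630

A monotone lattice path from (0, 0) to (34, 32) consists of 34 east steps and 32 north steps in some order, so it is determined by which 34 of the 66 steps are east. The count is C(66, 34) = 7007092303604022630.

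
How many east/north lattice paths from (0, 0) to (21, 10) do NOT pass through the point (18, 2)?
Number of paths = 44320815

Total paths from (0, 0) to (21, 10): C(31, 21) = 44352165. Paths through (18, 2): (paths (0, 0) → (18, 2)) × (paths (18, 2) → (21, 10)) = C(20, 18) · C(11, 3) = 190 · 165 = 31350. Avoidance count = 44352165 − 31350 = 44320815.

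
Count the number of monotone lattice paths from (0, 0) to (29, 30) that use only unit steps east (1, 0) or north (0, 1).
Number of paths = 59132290782430712

A monotone lattice path from (0, 0) to (29, 30) consists of 29 east steps and 30 north steps in some order, so it is determined by which 29 of the 59 steps are east. The count is C(59, 29) = 59132290782430712.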